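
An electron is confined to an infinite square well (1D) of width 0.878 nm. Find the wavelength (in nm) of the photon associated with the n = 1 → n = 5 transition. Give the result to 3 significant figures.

E_1 = h²/(8m_eL²) = 7.815×10^-20 J, so ΔE = (5² − 1²)E_1 = 1.876×10^-18 J.
λ = hc/ΔE = (6.626×10^-34·2.998×10^8)/1.876×10^-18 = 1.06×10^-7 m = 106 nm.

λ = 106 nm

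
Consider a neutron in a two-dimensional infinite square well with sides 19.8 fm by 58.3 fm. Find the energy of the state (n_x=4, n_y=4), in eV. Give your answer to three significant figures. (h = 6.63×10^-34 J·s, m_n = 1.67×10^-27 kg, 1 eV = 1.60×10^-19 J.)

E = 9.36×10^6 eV

For a 2D rectangular well E = (h²/8m_n)·Σ n_i²/L_i² = (6.63×10^-34)²/(8·1.67×10^-27) · [4²/(19.8 fm)² + 4²/(58.3 fm)²].
Evaluating gives E = 1.498×10^-12 J = 9.36×10^6 eV.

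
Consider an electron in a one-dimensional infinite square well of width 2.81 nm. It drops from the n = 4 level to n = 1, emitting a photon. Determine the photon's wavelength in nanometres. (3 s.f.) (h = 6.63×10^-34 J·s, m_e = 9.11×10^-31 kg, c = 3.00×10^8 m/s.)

E_1 = h²/(8m_eL²) = 7.638×10^-21 J, so ΔE = (4² − 1²)E_1 = 1.146×10^-19 J.
λ = hc/ΔE = (6.63×10^-34·3.00×10^8)/1.146×10^-19 = 1.74×10^-6 m = 1.74×10^3 nm.

λ = 1.74×10^3 nm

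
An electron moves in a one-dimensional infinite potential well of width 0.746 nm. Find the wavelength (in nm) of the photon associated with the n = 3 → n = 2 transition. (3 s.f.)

λ = 367 nm

E_1 = h²/(8m_eL²) = 1.083×10^-19 J, so ΔE = (3² − 2²)E_1 = 5.415×10^-19 J.
λ = hc/ΔE = (6.626×10^-34·2.998×10^8)/5.415×10^-19 = 3.67×10^-7 m = 367 nm.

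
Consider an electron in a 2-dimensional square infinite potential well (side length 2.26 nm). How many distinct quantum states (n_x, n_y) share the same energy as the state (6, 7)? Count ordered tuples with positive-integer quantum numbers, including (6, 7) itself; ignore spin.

degeneracy = 4

The level has n_x² + n_y² = 85. The ordered positive-integer solutions are (2, 9), (6, 7), (7, 6), (9, 2).
That gives 4 states.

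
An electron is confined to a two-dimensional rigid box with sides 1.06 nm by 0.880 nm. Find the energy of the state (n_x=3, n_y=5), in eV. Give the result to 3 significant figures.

For a 2D rectangular well E = (h²/8m_e)·Σ n_i²/L_i² = (6.626×10^-34)²/(8·9.109×10^-31) · [3²/(1.06 nm)² + 5²/(0.880 nm)²].
Evaluating gives E = 2.428×10^-18 J = 15.2 eV.

E = 15.2 eV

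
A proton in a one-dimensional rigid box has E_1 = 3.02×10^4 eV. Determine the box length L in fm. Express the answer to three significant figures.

From E_n = n²h²/(8m_pL²), L = n·h/√(8m_pE_n).
E_1 = 3.02×10^4 eV = 4.838×10^-15 J, so L = 1·6.626×10^-34/√(8·1.673×10^-27·4.838×10^-15) = 8.23×10^-14 m = 82.3 fm.

L = 82.3 fm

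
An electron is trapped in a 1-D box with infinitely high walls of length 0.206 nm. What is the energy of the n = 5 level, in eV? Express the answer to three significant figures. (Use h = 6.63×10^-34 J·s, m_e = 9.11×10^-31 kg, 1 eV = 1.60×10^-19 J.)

For an infinite well E_n = n²h²/(8m_eL²), so E_1 = h²/(8m_eL²) = (6.63×10^-34)²/(8·9.11×10^-31·(2.06×10^-10 m)²) = 1.421×10^-18 J.
Then E_5 = 5²·E_1 = 25·1.421×10^-18 J = 3.553×10^-17 J.
Converting, E_5 = 3.553×10^-17 J / (1.60×10^-19 J/eV) = 222 eV.

E_5 = 222 eV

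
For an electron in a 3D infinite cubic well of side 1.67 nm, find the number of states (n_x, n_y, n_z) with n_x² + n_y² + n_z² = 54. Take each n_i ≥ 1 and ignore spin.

The level has n_x² + n_y² + n_z² = 54. The ordered positive-integer solutions are (1, 2, 7), (1, 7, 2), (2, 1, 7), (2, 5, 5), (2, 7, 1), (3, 3, 6), (3, 6, 3), (5, 2, 5), (5, 5, 2), (6, 3, 3), (7, 1, 2), (7, 2, 1).
That gives 12 states.

degeneracy = 12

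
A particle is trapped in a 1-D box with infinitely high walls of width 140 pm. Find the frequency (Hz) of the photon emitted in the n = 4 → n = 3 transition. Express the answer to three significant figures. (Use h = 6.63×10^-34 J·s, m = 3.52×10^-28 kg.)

f = 8.41×10^13 Hz

E_1 = h²/(8mL²) = 7.964×10^-21 J and ΔE = (4² − 3²)E_1 = 5.575×10^-20 J.
f = ΔE/h = 5.575×10^-20/6.63×10^-34 = 8.41×10^13 Hz.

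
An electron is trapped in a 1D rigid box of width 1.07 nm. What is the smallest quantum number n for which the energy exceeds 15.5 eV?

n = 7

E_1 = h²/(8m_eL²) = 5.262×10^-20 J = 0.3285 eV.
Need n² > 15.5/0.3285 = 47.18, i.e. n > 6.869.
The smallest integer satisfying this is n = 7.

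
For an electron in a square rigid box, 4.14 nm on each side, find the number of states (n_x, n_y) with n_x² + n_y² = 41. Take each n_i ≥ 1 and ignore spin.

degeneracy = 2

The level has n_x² + n_y² = 41. The ordered positive-integer solutions are (4, 5), (5, 4).
That gives 2 states.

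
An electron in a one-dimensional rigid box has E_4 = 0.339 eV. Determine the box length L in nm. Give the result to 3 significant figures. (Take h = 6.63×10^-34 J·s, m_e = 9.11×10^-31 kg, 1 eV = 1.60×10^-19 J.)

From E_n = n²h²/(8m_eL²), L = n·h/√(8m_eE_n).
E_4 = 0.339 eV = 5.424×10^-20 J, so L = 4·6.63×10^-34/√(8·9.11×10^-31·5.424×10^-20) = 4.22×10^-9 m = 4.22 nm.

L = 4.22 nm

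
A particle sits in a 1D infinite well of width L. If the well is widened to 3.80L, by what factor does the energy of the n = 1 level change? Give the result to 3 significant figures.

E_n ∝ 1/L², so the energy scales by 1/3.80² = 0.0693.

0.0693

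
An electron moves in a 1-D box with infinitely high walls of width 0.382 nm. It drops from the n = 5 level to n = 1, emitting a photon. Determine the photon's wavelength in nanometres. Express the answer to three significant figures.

λ = 20.0 nm

E_1 = h²/(8m_eL²) = 4.129×10^-19 J, so ΔE = (5² − 1²)E_1 = 9.910×10^-18 J.
λ = hc/ΔE = (6.626×10^-34·2.998×10^8)/9.910×10^-18 = 2.00×10^-8 m = 20.0 nm.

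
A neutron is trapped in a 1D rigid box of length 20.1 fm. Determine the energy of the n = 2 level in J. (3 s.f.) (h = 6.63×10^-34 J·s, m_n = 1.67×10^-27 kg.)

E_2 = 3.26×10^-13 J

For an infinite well E_n = n²h²/(8m_nL²), so E_1 = h²/(8m_nL²) = (6.63×10^-34)²/(8·1.67×10^-27·(2.01×10^-14 m)²) = 8.144×10^-14 J.
Then E_2 = 2²·E_1 = 4·8.144×10^-14 J = 3.26×10^-13 J.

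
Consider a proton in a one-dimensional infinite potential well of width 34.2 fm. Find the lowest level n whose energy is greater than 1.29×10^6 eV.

n = 3

E_1 = h²/(8m_pL²) = 2.805×10^-14 J = 1.751×10^5 eV.
Need n² > 1.29×10^6/1.751×10^5 = 7.367, i.e. n > 2.714.
The smallest integer satisfying this is n = 3.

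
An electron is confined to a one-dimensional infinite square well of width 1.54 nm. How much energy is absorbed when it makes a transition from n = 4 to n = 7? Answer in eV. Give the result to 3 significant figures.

|ΔE| = 5.23 eV

E_1 = h²/(8m_eL²) = 2.540×10^-20 J.
|ΔE| = |4² − 7²|·E_1 = 33·2.540×10^-20 J = 8.382×10^-19 J = 5.23 eV.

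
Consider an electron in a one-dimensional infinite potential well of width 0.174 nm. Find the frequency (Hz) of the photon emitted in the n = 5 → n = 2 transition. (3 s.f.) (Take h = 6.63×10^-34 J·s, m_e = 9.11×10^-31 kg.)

E_1 = h²/(8m_eL²) = 1.992×10^-18 J and ΔE = (5² − 2²)E_1 = 4.183×10^-17 J.
f = ΔE/h = 4.183×10^-17/6.63×10^-34 = 6.31×10^16 Hz.

f = 6.31×10^16 Hz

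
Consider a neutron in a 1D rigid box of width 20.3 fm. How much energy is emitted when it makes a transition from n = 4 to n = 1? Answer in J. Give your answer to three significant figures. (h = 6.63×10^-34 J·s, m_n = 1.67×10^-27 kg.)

E_1 = h²/(8m_nL²) = 7.984×10^-14 J.
|ΔE| = |4² − 1²|·E_1 = 15·7.984×10^-14 J = 1.20×10^-12 J.

|ΔE| = 1.20×10^-12 J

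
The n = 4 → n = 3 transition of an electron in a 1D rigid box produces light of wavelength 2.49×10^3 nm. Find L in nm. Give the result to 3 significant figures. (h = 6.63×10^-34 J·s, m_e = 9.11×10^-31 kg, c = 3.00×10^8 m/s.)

The photon carries ΔE = hc/λ = 6.63×10^-34·3.00×10^8/2.49×10^-6 m = 7.988×10^-20 J.
Since ΔE = (4² − 3²)E_1, E_1 = 1.141×10^-20 J, and L = h/√(8m_eE_1) = 2.30×10^-9 m = 2.30 nm.

L = 2.30 nm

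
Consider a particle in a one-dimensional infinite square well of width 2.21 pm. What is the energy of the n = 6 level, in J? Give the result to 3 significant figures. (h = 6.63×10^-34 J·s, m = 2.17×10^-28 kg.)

For an infinite well E_n = n²h²/(8mL²), so E_1 = h²/(8mL²) = (6.63×10^-34)²/(8·2.17×10^-28·(2.21×10^-12 m)²) = 5.184×10^-17 J.
Then E_6 = 6²·E_1 = 36·5.184×10^-17 J = 1.87×10^-15 J.

E_6 = 1.87×10^-15 J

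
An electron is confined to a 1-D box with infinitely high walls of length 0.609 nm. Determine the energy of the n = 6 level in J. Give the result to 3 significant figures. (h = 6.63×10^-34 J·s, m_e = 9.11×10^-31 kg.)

For an infinite well E_n = n²h²/(8m_eL²), so E_1 = h²/(8m_eL²) = (6.63×10^-34)²/(8·9.11×10^-31·(6.09×10^-10 m)²) = 1.626×10^-19 J.
Then E_6 = 6²·E_1 = 36·1.626×10^-19 J = 5.85×10^-18 J.

E_6 = 5.85×10^-18 J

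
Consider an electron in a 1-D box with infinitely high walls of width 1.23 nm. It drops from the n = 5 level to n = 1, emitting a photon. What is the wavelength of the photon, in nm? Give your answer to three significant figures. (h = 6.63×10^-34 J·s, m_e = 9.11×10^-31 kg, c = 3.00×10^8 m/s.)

E_1 = h²/(8m_eL²) = 3.987×10^-20 J, so ΔE = (5² − 1²)E_1 = 9.569×10^-19 J.
λ = hc/ΔE = (6.63×10^-34·3.00×10^8)/9.569×10^-19 = 2.08×10^-7 m = 208 nm.

λ = 208 nm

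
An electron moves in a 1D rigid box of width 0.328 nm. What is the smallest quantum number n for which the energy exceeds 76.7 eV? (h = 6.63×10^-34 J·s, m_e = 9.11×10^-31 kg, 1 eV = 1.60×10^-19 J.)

E_1 = h²/(8m_eL²) = 5.606×10^-19 J = 3.504 eV.
Need n² > 76.7/3.504 = 21.89, i.e. n > 4.679.
The smallest integer satisfying this is n = 5.

n = 5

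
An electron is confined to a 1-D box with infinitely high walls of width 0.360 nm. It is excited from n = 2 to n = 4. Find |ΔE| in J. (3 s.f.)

E_1 = h²/(8m_eL²) = 4.649×10^-19 J.
|ΔE| = |2² − 4²|·E_1 = 12·4.649×10^-19 J = 5.58×10^-18 J.

|ΔE| = 5.58×10^-18 J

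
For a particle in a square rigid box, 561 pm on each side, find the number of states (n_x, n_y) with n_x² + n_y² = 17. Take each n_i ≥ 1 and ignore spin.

degeneracy = 2

The level has n_x² + n_y² = 17. The ordered positive-integer solutions are (1, 4), (4, 1).
That gives 2 states.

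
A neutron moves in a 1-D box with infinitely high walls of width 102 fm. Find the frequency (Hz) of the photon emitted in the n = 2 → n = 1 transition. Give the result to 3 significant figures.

f = 1.43×10^19 Hz

E_1 = h²/(8m_nL²) = 3.149×10^-15 J and ΔE = (2² − 1²)E_1 = 9.447×10^-15 J.
f = ΔE/h = 9.447×10^-15/6.626×10^-34 = 1.43×10^19 Hz.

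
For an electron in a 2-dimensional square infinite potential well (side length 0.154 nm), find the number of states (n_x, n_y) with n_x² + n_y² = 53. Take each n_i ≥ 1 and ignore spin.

The level has n_x² + n_y² = 53. The ordered positive-integer solutions are (2, 7), (7, 2).
That gives 2 states.

degeneracy = 2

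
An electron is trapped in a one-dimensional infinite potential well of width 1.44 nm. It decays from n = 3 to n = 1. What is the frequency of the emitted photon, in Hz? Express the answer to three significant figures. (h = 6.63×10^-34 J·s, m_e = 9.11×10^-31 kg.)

E_1 = h²/(8m_eL²) = 2.909×10^-20 J and ΔE = (3² − 1²)E_1 = 2.327×10^-19 J.
f = ΔE/h = 2.327×10^-19/6.63×10^-34 = 3.51×10^14 Hz.

f = 3.51×10^14 Hz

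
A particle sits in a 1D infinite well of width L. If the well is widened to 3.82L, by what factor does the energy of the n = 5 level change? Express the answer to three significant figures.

E_n ∝ 1/L², so the energy scales by 1/3.82² = 0.0685.

0.0685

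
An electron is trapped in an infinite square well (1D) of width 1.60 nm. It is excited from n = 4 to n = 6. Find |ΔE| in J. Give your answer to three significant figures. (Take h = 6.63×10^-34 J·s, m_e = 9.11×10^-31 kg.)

|ΔE| = 4.71×10^-19 J

E_1 = h²/(8m_eL²) = 2.356×10^-20 J.
|ΔE| = |4² − 6²|·E_1 = 20·2.356×10^-20 J = 4.71×10^-19 J.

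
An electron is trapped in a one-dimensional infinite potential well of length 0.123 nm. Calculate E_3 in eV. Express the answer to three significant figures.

For an infinite well E_n = n²h²/(8m_eL²), so E_1 = h²/(8m_eL²) = (6.626×10^-34)²/(8·9.109×10^-31·(1.23×10^-10 m)²) = 3.982×10^-18 J.
Then E_3 = 3²·E_1 = 9·3.982×10^-18 J = 3.584×10^-17 J.
Converting, E_3 = 3.584×10^-17 J / (1.602×10^-19 J/eV) = 224 eV.

E_3 = 224 eV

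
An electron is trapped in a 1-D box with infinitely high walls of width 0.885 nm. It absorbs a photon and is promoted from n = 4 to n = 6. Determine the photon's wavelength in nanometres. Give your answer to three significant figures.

λ = 129 nm

E_1 = h²/(8m_eL²) = 7.692×10^-20 J, so ΔE = (6² − 4²)E_1 = 1.538×10^-18 J.
λ = hc/ΔE = (6.626×10^-34·2.998×10^8)/1.538×10^-18 = 1.29×10^-7 m = 129 nm.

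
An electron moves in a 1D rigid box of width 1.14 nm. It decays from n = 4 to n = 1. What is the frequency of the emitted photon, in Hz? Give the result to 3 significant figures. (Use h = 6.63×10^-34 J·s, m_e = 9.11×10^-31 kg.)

E_1 = h²/(8m_eL²) = 4.641×10^-20 J and ΔE = (4² − 1²)E_1 = 6.961×10^-19 J.
f = ΔE/h = 6.961×10^-19/6.63×10^-34 = 1.05×10^15 Hz.

f = 1.05×10^15 Hz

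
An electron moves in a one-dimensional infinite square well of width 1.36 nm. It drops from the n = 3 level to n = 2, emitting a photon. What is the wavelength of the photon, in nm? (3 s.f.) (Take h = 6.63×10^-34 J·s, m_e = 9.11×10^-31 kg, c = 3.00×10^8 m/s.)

E_1 = h²/(8m_eL²) = 3.261×10^-20 J, so ΔE = (3² − 2²)E_1 = 1.630×10^-19 J.
λ = hc/ΔE = (6.63×10^-34·3.00×10^8)/1.630×10^-19 = 1.22×10^-6 m = 1.22×10^3 nm.

λ = 1.22×10^3 nm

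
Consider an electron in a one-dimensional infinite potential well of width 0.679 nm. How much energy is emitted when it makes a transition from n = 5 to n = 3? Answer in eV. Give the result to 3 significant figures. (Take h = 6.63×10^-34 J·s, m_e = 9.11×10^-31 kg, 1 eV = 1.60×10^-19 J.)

E_1 = h²/(8m_eL²) = 1.308×10^-19 J.
|ΔE| = |5² − 3²|·E_1 = 16·1.308×10^-19 J = 2.093×10^-18 J = 13.1 eV.

|ΔE| = 13.1 eV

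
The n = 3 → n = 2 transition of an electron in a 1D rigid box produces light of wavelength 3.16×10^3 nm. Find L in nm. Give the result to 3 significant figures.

L = 2.19 nm

The photon carries ΔE = hc/λ = 6.626×10^-34·2.998×10^8/3.16×10^-6 m = 6.286×10^-20 J.
Since ΔE = (3² − 2²)E_1, E_1 = 1.257×10^-20 J, and L = h/√(8m_eE_1) = 2.19×10^-9 m = 2.19 nm.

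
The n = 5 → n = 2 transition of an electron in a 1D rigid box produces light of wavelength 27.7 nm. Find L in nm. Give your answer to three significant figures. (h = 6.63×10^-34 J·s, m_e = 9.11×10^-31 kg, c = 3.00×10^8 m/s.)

The photon carries ΔE = hc/λ = 6.63×10^-34·3.00×10^8/2.77×10^-8 m = 7.181×10^-18 J.
Since ΔE = (5² − 2²)E_1, E_1 = 3.420×10^-19 J, and L = h/√(8m_eE_1) = 4.20×10^-10 m = 0.420 nm.

L = 0.420 nm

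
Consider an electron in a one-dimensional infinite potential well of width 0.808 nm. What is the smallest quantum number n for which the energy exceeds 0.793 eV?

E_1 = h²/(8m_eL²) = 9.228×10^-20 J = 0.5760 eV.
Need n² > 0.793/0.5760 = 1.377, i.e. n > 1.173.
The smallest integer satisfying this is n = 2.

n = 2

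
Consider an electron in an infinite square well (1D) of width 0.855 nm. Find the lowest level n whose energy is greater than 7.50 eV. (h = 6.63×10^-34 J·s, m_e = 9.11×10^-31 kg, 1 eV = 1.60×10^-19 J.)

E_1 = h²/(8m_eL²) = 8.251×10^-20 J = 0.5157 eV.
Need n² > 7.50/0.5157 = 14.54, i.e. n > 3.813.
The smallest integer satisfying this is n = 4.

n = 4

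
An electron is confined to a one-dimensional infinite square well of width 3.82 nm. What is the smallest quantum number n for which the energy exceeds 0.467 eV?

E_1 = h²/(8m_eL²) = 4.129×10^-21 J = 0.02577 eV.
Need n² > 0.467/0.02577 = 18.12, i.e. n > 4.257.
The smallest integer satisfying this is n = 5.

n = 5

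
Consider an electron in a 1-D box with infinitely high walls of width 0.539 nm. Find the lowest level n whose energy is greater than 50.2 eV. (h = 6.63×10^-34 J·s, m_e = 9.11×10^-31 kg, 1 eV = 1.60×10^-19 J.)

n = 7

E_1 = h²/(8m_eL²) = 2.076×10^-19 J = 1.298 eV.
Need n² > 50.2/1.298 = 38.67, i.e. n > 6.219.
The smallest integer satisfying this is n = 7.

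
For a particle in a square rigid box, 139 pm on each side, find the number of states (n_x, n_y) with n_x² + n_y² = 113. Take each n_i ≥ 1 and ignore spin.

degeneracy = 2

The level has n_x² + n_y² = 113. The ordered positive-integer solutions are (7, 8), (8, 7).
That gives 2 states.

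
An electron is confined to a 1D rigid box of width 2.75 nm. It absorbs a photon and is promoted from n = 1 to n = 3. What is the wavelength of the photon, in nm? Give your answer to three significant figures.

λ = 3.12×10^3 nm

E_1 = h²/(8m_eL²) = 7.967×10^-21 J, so ΔE = (3² − 1²)E_1 = 6.374×10^-20 J.
λ = hc/ΔE = (6.626×10^-34·2.998×10^8)/6.374×10^-20 = 3.12×10^-6 m = 3.12×10^3 nm.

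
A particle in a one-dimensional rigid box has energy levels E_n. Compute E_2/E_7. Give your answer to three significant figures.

0.0816

E_n ∝ n², so E_2/E_7 = 2²/7² = 4/49 = 0.0816.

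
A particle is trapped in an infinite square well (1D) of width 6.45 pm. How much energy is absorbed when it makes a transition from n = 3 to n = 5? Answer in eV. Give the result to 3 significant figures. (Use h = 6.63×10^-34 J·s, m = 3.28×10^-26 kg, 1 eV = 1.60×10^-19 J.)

|ΔE| = 4.03 eV

E_1 = h²/(8mL²) = 4.027×10^-20 J.
|ΔE| = |3² − 5²|·E_1 = 16·4.027×10^-20 J = 6.443×10^-19 J = 4.03 eV.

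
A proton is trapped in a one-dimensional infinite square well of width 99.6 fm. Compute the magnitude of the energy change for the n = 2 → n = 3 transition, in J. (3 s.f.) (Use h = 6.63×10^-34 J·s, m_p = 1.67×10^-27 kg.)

E_1 = h²/(8m_pL²) = 3.317×10^-15 J.
|ΔE| = |2² − 3²|·E_1 = 5·3.317×10^-15 J = 1.66×10^-14 J.

|ΔE| = 1.66×10^-14 J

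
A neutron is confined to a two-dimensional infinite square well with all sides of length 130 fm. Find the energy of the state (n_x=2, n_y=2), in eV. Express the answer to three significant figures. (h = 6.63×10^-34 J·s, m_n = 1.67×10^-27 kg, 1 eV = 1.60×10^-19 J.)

E = 9.73×10^4 eV

For a 2D rectangular well E = (h²/8m_n)·Σ n_i²/L_i² = (6.63×10^-34)²/(8·1.67×10^-27) · [2²/(130 fm)² + 2²/(130 fm)²].
Evaluating gives E = 1.557×10^-14 J = 9.73×10^4 eV.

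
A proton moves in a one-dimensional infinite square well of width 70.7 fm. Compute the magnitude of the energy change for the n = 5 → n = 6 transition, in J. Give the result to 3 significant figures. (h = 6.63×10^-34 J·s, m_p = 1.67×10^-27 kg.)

E_1 = h²/(8m_pL²) = 6.582×10^-15 J.
|ΔE| = |5² − 6²|·E_1 = 11·6.582×10^-15 J = 7.24×10^-14 J.

|ΔE| = 7.24×10^-14 J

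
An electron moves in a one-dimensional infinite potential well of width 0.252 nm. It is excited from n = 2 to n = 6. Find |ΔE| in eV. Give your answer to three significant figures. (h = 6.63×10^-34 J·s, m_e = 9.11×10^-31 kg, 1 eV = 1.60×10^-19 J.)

|ΔE| = 190 eV

E_1 = h²/(8m_eL²) = 9.498×10^-19 J.
|ΔE| = |2² − 6²|·E_1 = 32·9.498×10^-19 J = 3.039×10^-17 J = 190 eV.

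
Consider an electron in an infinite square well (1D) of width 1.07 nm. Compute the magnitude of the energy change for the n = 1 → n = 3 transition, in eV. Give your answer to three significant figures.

E_1 = h²/(8m_eL²) = 5.262×10^-20 J.
|ΔE| = |1² − 3²|·E_1 = 8·5.262×10^-20 J = 4.210×10^-19 J = 2.63 eV.

|ΔE| = 2.63 eV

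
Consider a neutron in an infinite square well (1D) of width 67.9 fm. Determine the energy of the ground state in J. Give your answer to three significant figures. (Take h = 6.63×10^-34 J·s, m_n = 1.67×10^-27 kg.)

E_1 = 7.14×10^-15 J

For an infinite well E_n = n²h²/(8m_nL²), so E_1 = h²/(8m_nL²) = (6.63×10^-34)²/(8·1.67×10^-27·(6.79×10^-14 m)²) = 7.136×10^-15 J.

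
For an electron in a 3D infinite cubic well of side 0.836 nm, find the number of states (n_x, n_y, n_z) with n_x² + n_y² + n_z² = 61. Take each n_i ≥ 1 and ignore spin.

degeneracy = 6

The level has n_x² + n_y² + n_z² = 61. The ordered positive-integer solutions are (3, 4, 6), (3, 6, 4), (4, 3, 6), (4, 6, 3), (6, 3, 4), (6, 4, 3).
That gives 6 states.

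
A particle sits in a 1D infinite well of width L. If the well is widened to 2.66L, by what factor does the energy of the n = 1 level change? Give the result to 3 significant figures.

0.141

E_n ∝ 1/L², so the energy scales by 1/2.66² = 0.141.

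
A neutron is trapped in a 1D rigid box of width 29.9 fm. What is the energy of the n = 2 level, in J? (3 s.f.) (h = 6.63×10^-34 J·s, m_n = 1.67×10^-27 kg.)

For an infinite well E_n = n²h²/(8m_nL²), so E_1 = h²/(8m_nL²) = (6.63×10^-34)²/(8·1.67×10^-27·(2.99×10^-14 m)²) = 3.680×10^-14 J.
Then E_2 = 2²·E_1 = 4·3.680×10^-14 J = 1.47×10^-13 J.

E_2 = 1.47×10^-13 J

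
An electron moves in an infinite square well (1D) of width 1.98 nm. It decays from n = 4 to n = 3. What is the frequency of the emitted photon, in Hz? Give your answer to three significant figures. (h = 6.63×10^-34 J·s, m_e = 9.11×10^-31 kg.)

E_1 = h²/(8m_eL²) = 1.538×10^-20 J and ΔE = (4² − 3²)E_1 = 1.077×10^-19 J.
f = ΔE/h = 1.077×10^-19/6.63×10^-34 = 1.62×10^14 Hz.

f = 1.62×10^14 Hz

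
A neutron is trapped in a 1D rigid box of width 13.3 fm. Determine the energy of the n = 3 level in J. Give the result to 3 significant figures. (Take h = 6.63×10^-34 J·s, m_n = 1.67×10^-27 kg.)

For an infinite well E_n = n²h²/(8m_nL²), so E_1 = h²/(8m_nL²) = (6.63×10^-34)²/(8·1.67×10^-27·(1.33×10^-14 m)²) = 1.860×10^-13 J.
Then E_3 = 3²·E_1 = 9·1.860×10^-13 J = 1.67×10^-12 J.

E_3 = 1.67×10^-12 J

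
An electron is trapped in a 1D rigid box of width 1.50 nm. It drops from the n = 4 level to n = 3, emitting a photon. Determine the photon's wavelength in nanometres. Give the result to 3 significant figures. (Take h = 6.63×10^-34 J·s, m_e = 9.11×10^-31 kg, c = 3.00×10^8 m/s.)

E_1 = h²/(8m_eL²) = 2.681×10^-20 J, so ΔE = (4² − 3²)E_1 = 1.877×10^-19 J.
λ = hc/ΔE = (6.63×10^-34·3.00×10^8)/1.877×10^-19 = 1.06×10^-6 m = 1.06×10^3 nm.

λ = 1.06×10^3 nm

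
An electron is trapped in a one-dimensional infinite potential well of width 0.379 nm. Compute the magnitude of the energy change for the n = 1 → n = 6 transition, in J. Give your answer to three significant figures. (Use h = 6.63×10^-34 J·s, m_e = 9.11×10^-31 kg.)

|ΔE| = 1.47×10^-17 J

E_1 = h²/(8m_eL²) = 4.199×10^-19 J.
|ΔE| = |1² − 6²|·E_1 = 35·4.199×10^-19 J = 1.47×10^-17 J.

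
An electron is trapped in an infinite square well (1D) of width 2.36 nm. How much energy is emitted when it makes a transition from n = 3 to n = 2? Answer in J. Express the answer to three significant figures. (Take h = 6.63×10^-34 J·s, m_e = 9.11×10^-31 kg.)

|ΔE| = 5.41×10^-20 J

E_1 = h²/(8m_eL²) = 1.083×10^-20 J.
|ΔE| = |3² − 2²|·E_1 = 5·1.083×10^-20 J = 5.41×10^-20 J.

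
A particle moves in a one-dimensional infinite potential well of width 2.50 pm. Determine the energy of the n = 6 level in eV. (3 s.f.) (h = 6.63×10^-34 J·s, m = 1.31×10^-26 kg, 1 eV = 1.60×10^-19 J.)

For an infinite well E_n = n²h²/(8mL²), so E_1 = h²/(8mL²) = (6.63×10^-34)²/(8·1.31×10^-26·(2.50×10^-12 m)²) = 6.711×10^-19 J.
Then E_6 = 6²·E_1 = 36·6.711×10^-19 J = 2.416×10^-17 J.
Converting, E_6 = 2.416×10^-17 J / (1.60×10^-19 J/eV) = 151 eV.

E_6 = 151 eV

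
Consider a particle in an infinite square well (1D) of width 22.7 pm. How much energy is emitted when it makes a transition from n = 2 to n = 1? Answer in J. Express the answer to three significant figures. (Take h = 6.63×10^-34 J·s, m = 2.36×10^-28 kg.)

|ΔE| = 1.36×10^-18 J

E_1 = h²/(8mL²) = 4.518×10^-19 J.
|ΔE| = |2² − 1²|·E_1 = 3·4.518×10^-19 J = 1.36×10^-18 J.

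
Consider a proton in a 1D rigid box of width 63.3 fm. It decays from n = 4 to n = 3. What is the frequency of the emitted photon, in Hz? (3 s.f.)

E_1 = h²/(8m_pL²) = 8.187×10^-15 J and ΔE = (4² − 3²)E_1 = 5.731×10^-14 J.
f = ΔE/h = 5.731×10^-14/6.626×10^-34 = 8.65×10^19 Hz.

f = 8.65×10^19 Hz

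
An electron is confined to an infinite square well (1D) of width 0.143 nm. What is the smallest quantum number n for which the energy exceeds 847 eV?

E_1 = h²/(8m_eL²) = 2.946×10^-18 J = 18.39 eV.
Need n² > 847/18.39 = 46.06, i.e. n > 6.787.
The smallest integer satisfying this is n = 7.

n = 7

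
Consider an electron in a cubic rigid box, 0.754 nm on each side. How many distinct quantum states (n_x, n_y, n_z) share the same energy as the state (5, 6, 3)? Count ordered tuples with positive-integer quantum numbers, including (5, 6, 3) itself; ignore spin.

degeneracy = 6

The level has n_x² + n_y² + n_z² = 70. The ordered positive-integer solutions are (3, 5, 6), (3, 6, 5), (5, 3, 6), (5, 6, 3), (6, 3, 5), (6, 5, 3).
That gives 6 states.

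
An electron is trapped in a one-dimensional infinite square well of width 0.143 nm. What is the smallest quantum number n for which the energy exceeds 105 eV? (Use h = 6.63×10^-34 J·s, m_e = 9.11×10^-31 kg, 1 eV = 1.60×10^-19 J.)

E_1 = h²/(8m_eL²) = 2.949×10^-18 J = 18.43 eV.
Need n² > 105/18.43 = 5.697, i.e. n > 2.387.
The smallest integer satisfying this is n = 3.

n = 3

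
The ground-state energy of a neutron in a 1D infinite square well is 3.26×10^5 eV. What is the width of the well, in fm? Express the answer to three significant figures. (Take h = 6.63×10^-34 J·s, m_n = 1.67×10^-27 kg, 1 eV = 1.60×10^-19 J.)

L = 25.1 fm

From E_n = n²h²/(8m_nL²), L = n·h/√(8m_nE_n).
E_1 = 3.26×10^5 eV = 5.216×10^-14 J, so L = 1·6.63×10^-34/√(8·1.67×10^-27·5.216×10^-14) = 2.51×10^-14 m = 25.1 fm.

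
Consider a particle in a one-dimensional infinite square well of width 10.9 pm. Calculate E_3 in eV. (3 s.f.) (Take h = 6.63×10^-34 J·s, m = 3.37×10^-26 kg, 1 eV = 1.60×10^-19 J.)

E_3 = 0.772 eV

For an infinite well E_n = n²h²/(8mL²), so E_1 = h²/(8mL²) = (6.63×10^-34)²/(8·3.37×10^-26·(1.09×10^-11 m)²) = 1.372×10^-20 J.
Then E_3 = 3²·E_1 = 9·1.372×10^-20 J = 1.235×10^-19 J.
Converting, E_3 = 1.235×10^-19 J / (1.60×10^-19 J/eV) = 0.772 eV.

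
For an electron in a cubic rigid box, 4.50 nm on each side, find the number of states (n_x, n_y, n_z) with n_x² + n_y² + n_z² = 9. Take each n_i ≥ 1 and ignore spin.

The level has n_x² + n_y² + n_z² = 9. The ordered positive-integer solutions are (1, 2, 2), (2, 1, 2), (2, 2, 1).
That gives 3 states.

degeneracy = 3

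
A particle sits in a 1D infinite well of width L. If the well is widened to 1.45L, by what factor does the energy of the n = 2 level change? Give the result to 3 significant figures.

E_n ∝ 1/L², so the energy scales by 1/1.45² = 0.476.

0.476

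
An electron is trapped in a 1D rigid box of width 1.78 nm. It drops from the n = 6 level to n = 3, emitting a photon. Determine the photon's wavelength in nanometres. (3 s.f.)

E_1 = h²/(8m_eL²) = 1.902×10^-20 J, so ΔE = (6² − 3²)E_1 = 5.135×10^-19 J.
λ = hc/ΔE = (6.626×10^-34·2.998×10^8)/5.135×10^-19 = 3.87×10^-7 m = 387 nm.

λ = 387 nm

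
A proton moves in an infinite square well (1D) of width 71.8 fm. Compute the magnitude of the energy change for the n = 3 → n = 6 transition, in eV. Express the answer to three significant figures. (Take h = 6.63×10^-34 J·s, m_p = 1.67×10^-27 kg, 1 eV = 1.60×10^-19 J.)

|ΔE| = 1.08×10^6 eV

E_1 = h²/(8m_pL²) = 6.382×10^-15 J.
|ΔE| = |3² − 6²|·E_1 = 27·6.382×10^-15 J = 1.723×10^-13 J = 1.08×10^6 eV.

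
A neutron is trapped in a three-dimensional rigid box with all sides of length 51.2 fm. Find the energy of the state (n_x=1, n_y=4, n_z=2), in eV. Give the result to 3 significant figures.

For a 3D rectangular well E = (h²/8m_n)·Σ n_i²/L_i² = (6.626×10^-34)²/(8·1.675×10^-27) · [1²/(51.2 fm)² + 4²/(51.2 fm)² + 2²/(51.2 fm)²].
Evaluating gives E = 2.625×10^-13 J = 1.64×10^6 eV.

E = 1.64×10^6 eV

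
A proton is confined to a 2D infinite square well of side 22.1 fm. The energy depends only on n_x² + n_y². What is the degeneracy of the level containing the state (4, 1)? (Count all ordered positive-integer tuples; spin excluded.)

degeneracy = 2

The level has n_x² + n_y² = 17. The ordered positive-integer solutions are (1, 4), (4, 1).
That gives 2 states.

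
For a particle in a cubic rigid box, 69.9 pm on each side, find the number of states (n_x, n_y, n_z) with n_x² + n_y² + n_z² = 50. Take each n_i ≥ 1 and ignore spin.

degeneracy = 6

The level has n_x² + n_y² + n_z² = 50. The ordered positive-integer solutions are (3, 4, 5), (3, 5, 4), (4, 3, 5), (4, 5, 3), (5, 3, 4), (5, 4, 3).
That gives 6 states.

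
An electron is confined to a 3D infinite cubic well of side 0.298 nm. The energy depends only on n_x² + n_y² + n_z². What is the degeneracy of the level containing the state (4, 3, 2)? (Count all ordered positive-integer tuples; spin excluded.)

degeneracy = 6

The level has n_x² + n_y² + n_z² = 29. The ordered positive-integer solutions are (2, 3, 4), (2, 4, 3), (3, 2, 4), (3, 4, 2), (4, 2, 3), (4, 3, 2).
That gives 6 states.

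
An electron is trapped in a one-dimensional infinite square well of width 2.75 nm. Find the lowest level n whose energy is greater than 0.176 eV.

n = 2

E_1 = h²/(8m_eL²) = 7.967×10^-21 J = 0.04973 eV.
Need n² > 0.176/0.04973 = 3.539, i.e. n > 1.881.
The smallest integer satisfying this is n = 2.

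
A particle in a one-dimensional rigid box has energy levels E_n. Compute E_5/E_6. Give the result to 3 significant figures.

E_n ∝ n², so E_5/E_6 = 5²/6² = 25/36 = 0.694.

0.694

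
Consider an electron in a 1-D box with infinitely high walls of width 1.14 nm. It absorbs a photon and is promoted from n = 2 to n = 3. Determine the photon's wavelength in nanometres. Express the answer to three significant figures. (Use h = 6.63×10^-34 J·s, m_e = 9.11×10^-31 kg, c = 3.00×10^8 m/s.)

E_1 = h²/(8m_eL²) = 4.641×10^-20 J, so ΔE = (3² − 2²)E_1 = 2.320×10^-19 J.
λ = hc/ΔE = (6.63×10^-34·3.00×10^8)/2.320×10^-19 = 8.57×10^-7 m = 857 nm.

λ = 857 nm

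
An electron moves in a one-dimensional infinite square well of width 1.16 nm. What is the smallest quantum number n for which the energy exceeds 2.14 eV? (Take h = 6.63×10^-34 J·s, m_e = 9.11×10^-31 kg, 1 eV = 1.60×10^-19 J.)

n = 3

E_1 = h²/(8m_eL²) = 4.482×10^-20 J = 0.2801 eV.
Need n² > 2.14/0.2801 = 7.640, i.e. n > 2.764.
The smallest integer satisfying this is n = 3.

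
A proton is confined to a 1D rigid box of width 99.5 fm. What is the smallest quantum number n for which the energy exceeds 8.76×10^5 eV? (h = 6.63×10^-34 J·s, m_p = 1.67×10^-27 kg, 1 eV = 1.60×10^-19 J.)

n = 7

E_1 = h²/(8m_pL²) = 3.323×10^-15 J = 2.077×10^4 eV.
Need n² > 8.76×10^5/2.077×10^4 = 42.18, i.e. n > 6.495.
The smallest integer satisfying this is n = 7.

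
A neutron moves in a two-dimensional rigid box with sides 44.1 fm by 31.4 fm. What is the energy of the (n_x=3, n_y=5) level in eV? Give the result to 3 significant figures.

For a 2D rectangular well E = (h²/8m_n)·Σ n_i²/L_i² = (6.626×10^-34)²/(8·1.675×10^-27) · [3²/(44.1 fm)² + 5²/(31.4 fm)²].
Evaluating gives E = 9.824×10^-13 J = 6.13×10^6 eV.

E = 6.13×10^6 eV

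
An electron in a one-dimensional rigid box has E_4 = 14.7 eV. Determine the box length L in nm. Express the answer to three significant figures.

L = 0.640 nm

From E_n = n²h²/(8m_eL²), L = n·h/√(8m_eE_n).
E_4 = 14.7 eV = 2.355×10^-18 J, so L = 4·6.626×10^-34/√(8·9.109×10^-31·2.355×10^-18) = 6.40×10^-10 m = 0.640 nm.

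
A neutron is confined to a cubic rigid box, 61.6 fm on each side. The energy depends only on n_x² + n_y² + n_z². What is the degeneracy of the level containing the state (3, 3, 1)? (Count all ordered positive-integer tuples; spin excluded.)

degeneracy = 3

The level has n_x² + n_y² + n_z² = 19. The ordered positive-integer solutions are (1, 3, 3), (3, 1, 3), (3, 3, 1).
That gives 3 states.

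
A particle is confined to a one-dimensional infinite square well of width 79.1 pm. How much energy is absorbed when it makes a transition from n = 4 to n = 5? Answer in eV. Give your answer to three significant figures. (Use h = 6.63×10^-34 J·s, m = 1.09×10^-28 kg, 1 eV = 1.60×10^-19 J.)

|ΔE| = 4.53 eV

E_1 = h²/(8mL²) = 8.057×10^-20 J.
|ΔE| = |4² − 5²|·E_1 = 9·8.057×10^-20 J = 7.251×10^-19 J = 4.53 eV.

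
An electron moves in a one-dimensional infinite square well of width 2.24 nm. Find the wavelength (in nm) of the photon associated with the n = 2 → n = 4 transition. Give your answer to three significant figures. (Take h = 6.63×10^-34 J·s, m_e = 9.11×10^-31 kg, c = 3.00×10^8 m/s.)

E_1 = h²/(8m_eL²) = 1.202×10^-20 J, so ΔE = (4² − 2²)E_1 = 1.442×10^-19 J.
λ = hc/ΔE = (6.63×10^-34·3.00×10^8)/1.442×10^-19 = 1.38×10^-6 m = 1.38×10^3 nm.

λ = 1.38×10^3 nm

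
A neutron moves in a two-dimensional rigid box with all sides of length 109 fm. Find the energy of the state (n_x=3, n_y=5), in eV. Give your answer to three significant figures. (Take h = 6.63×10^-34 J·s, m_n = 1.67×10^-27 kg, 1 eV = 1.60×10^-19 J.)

For a 2D rectangular well E = (h²/8m_n)·Σ n_i²/L_i² = (6.63×10^-34)²/(8·1.67×10^-27) · [3²/(109 fm)² + 5²/(109 fm)²].
Evaluating gives E = 9.416×10^-14 J = 5.88×10^5 eV.

E = 5.88×10^5 eV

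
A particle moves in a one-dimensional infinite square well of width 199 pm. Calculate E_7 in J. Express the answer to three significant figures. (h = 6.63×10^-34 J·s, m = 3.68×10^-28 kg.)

E_7 = 1.85×10^-19 J

For an infinite well E_n = n²h²/(8mL²), so E_1 = h²/(8mL²) = (6.63×10^-34)²/(8·3.68×10^-28·(1.99×10^-10 m)²) = 3.770×10^-21 J.
Then E_7 = 7²·E_1 = 49·3.770×10^-21 J = 1.85×10^-19 J.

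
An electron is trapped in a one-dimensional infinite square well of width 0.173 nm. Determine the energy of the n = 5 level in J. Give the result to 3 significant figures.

For an infinite well E_n = n²h²/(8m_eL²), so E_1 = h²/(8m_eL²) = (6.626×10^-34)²/(8·9.109×10^-31·(1.73×10^-10 m)²) = 2.013×10^-18 J.
Then E_5 = 5²·E_1 = 25·2.013×10^-18 J = 5.03×10^-17 J.

E_5 = 5.03×10^-17 J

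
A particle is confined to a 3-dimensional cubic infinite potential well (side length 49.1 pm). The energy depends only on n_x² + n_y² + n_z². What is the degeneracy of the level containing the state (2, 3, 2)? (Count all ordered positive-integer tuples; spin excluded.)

The level has n_x² + n_y² + n_z² = 17. The ordered positive-integer solutions are (2, 2, 3), (2, 3, 2), (3, 2, 2).
That gives 3 states.

degeneracy = 3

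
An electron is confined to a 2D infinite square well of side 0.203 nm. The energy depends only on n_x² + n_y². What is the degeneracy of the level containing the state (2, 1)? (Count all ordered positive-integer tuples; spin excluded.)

degeneracy = 2

The level has n_x² + n_y² = 5. The ordered positive-integer solutions are (1, 2), (2, 1).
That gives 2 states.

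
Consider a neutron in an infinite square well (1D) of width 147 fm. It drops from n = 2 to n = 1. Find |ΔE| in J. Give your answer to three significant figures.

|ΔE| = 4.55×10^-15 J

E_1 = h²/(8m_nL²) = 1.516×10^-15 J.
|ΔE| = |2² − 1²|·E_1 = 3·1.516×10^-15 J = 4.55×10^-15 J.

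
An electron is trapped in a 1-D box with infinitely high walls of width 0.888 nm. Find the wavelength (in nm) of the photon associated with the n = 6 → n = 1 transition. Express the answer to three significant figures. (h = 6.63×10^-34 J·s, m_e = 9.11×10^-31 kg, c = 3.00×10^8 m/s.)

E_1 = h²/(8m_eL²) = 7.649×10^-20 J, so ΔE = (6² − 1²)E_1 = 2.677×10^-18 J.
λ = hc/ΔE = (6.63×10^-34·3.00×10^8)/2.677×10^-18 = 7.43×10^-8 m = 74.3 nm.

λ = 74.3 nm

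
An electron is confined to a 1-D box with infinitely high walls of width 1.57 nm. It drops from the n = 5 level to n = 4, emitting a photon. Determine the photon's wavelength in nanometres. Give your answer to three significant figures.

E_1 = h²/(8m_eL²) = 2.444×10^-20 J, so ΔE = (5² − 4²)E_1 = 2.200×10^-19 J.
λ = hc/ΔE = (6.626×10^-34·2.998×10^8)/2.200×10^-19 = 9.03×10^-7 m = 903 nm.

λ = 903 nm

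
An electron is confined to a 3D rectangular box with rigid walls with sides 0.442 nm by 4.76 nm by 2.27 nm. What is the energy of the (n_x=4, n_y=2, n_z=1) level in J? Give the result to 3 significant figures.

For a 3D rectangular well E = (h²/8m_e)·Σ n_i²/L_i² = (6.626×10^-34)²/(8·9.109×10^-31) · [4²/(0.442 nm)² + 2²/(4.76 nm)² + 1²/(2.27 nm)²].
Evaluating gives E = 4.96×10^-18 J.

E = 4.96×10^-18 J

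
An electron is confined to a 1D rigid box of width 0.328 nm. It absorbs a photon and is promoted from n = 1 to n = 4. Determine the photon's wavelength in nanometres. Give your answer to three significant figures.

λ = 23.6 nm

E_1 = h²/(8m_eL²) = 5.600×10^-19 J, so ΔE = (4² − 1²)E_1 = 8.400×10^-18 J.
λ = hc/ΔE = (6.626×10^-34·2.998×10^8)/8.400×10^-18 = 2.36×10^-8 m = 23.6 nm.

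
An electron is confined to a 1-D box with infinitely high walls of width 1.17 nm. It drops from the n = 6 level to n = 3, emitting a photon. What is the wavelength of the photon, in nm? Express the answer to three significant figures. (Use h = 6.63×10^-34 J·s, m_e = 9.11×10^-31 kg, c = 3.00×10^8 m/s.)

E_1 = h²/(8m_eL²) = 4.406×10^-20 J, so ΔE = (6² − 3²)E_1 = 1.190×10^-18 J.
λ = hc/ΔE = (6.63×10^-34·3.00×10^8)/1.190×10^-18 = 1.67×10^-7 m = 167 nm.

λ = 167 nm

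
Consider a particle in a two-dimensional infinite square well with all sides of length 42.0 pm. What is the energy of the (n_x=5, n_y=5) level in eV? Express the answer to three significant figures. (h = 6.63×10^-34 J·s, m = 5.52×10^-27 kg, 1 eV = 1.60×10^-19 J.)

For a 2D rectangular well E = (h²/8m)·Σ n_i²/L_i² = (6.63×10^-34)²/(8·5.52×10^-27) · [5²/(42.0 pm)² + 5²/(42.0 pm)²].
Evaluating gives E = 2.821×10^-19 J = 1.76 eV.

E = 1.76 eV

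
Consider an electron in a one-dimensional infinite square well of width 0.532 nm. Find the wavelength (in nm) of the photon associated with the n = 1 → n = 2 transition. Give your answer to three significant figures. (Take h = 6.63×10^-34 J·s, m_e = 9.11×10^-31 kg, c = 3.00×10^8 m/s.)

E_1 = h²/(8m_eL²) = 2.131×10^-19 J, so ΔE = (2² − 1²)E_1 = 6.393×10^-19 J.
λ = hc/ΔE = (6.63×10^-34·3.00×10^8)/6.393×10^-19 = 3.11×10^-7 m = 311 nm.

λ = 311 nm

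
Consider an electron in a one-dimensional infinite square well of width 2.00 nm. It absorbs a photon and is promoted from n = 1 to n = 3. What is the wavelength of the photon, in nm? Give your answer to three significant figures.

E_1 = h²/(8m_eL²) = 1.506×10^-20 J, so ΔE = (3² − 1²)E_1 = 1.205×10^-19 J.
λ = hc/ΔE = (6.626×10^-34·2.998×10^8)/1.205×10^-19 = 1.65×10^-6 m = 1.65×10^3 nm.

λ = 1.65×10^3 nm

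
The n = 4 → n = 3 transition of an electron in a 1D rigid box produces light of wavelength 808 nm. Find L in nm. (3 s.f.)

L = 1.31 nm

The photon carries ΔE = hc/λ = 6.626×10^-34·2.998×10^8/8.08×10^-7 m = 2.459×10^-19 J.
Since ΔE = (4² − 3²)E_1, E_1 = 3.513×10^-20 J, and L = h/√(8m_eE_1) = 1.31×10^-9 m = 1.31 nm.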